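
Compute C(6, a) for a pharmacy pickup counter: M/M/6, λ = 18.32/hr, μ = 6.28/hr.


a = λ/μ = 2.9172; ρ = a/6 = 0.4862
P₀ = 0.053322 (from M/M/c formula)
C(c,a) = [a^c/(c!(1−ρ))]·P₀ = [616.30395/(720·0.5138)]·0.053322
= 1.66597·0.053322 = 0.088834

Final: 0.088834


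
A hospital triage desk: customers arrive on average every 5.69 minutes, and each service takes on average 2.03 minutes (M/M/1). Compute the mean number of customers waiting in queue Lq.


λ = 60/5.69 = 10.5448 /hr
μ = 60/2.03 = 29.5567 /hr
ρ = λ/μ = 10.5448/29.5567 = 0.3568
Lq = ρ²/(1−ρ) = 0.1273/0.6432 = 0.1979

Final: 0.1979


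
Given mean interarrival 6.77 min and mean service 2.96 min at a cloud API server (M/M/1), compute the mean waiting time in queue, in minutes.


λ = 60/6.77 = 8.8626 /hr
μ = 60/2.96 = 20.2703 /hr
ρ = λ/μ = 8.8626/20.2703 = 0.4372
Wq = ρ/(μ−λ) = 0.4372/(20.2703−8.8626) = 0.03833 hr
In minutes: 0.03833·60 = 2.300 min

Final: 2.300 min


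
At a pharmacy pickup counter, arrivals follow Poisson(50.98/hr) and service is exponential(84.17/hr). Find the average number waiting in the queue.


ρ = 50.98/84.17 = 0.6057
Lq = ρ²/(1−ρ) = 0.3668/0.3943 = 0.9303

Final: 0.9303


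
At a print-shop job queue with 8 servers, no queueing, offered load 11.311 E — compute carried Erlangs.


B(8,11.311) = 0.395635 (Erlang-B)
Carried load = a(1 − B) = 11.311·(1 − 0.395635) = 11.311·0.604365 = 6.8360 E

Final: 6.8360 Erlangs


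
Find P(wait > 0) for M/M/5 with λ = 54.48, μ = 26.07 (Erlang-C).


a = λ/μ = 2.0898; ρ = a/5 = 0.4180
P₀ = 0.122555 (from M/M/c formula)
C(c,a) = [a^c/(c!(1−ρ))]·P₀ = [39.85477/(120·0.5820)]·0.122555
= 0.57061·0.122555 = 0.069931

Final: 0.069931


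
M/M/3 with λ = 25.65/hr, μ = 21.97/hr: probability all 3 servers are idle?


a = λ/μ = 25.65/21.97 = 1.1675; ρ = a/c = 0.3892
Σ_{k=0}^{2} a^k/k! (terms k=0..2) = 1.00000 + 1.16750 + 0.68153 = 2.84903
Tail: a^3/(3!(1−ρ)) = 1.59137/(6·0.6108) = 0.43421
P₀ = 1/(2.84903 + 0.43421) = 1/3.28324 = 0.304577

Final: 0.304577


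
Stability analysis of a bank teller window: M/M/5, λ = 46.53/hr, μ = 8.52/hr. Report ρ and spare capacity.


Total capacity cμ = 5·8.52 = 42.60/hr
ρ = λ/(cμ) = 46.53/42.60 = 1.0923
Stable ⇔ ρ < 1: NO
Spare capacity = cμ − λ = 42.60 − 46.53 = -3.93/hr

Final: ρ = 1.0923; unstable; margin = -3.93/hr


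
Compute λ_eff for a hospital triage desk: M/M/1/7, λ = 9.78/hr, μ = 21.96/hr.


ρ = 0.4454; P_K = (1−ρ)ρ^7/(1−ρ^8) = 0.001930
λ_eff = λ(1 − P_K) = 9.78·(1 − 0.001930) = 9.78·0.998070 = 9.7611 /hr

Final: 9.7611 /hr


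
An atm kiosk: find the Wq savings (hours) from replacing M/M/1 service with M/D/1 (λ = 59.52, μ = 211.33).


ρ = 59.52/211.33 = 0.2816
Wq(M/M/1) = ρ/(μ−λ) = 0.2816/151.81 = 0.001855 hr
Wq(M/D/1) = ρ/(2(μ−λ)) = 0.0009276 hr
Savings = 0.001855 − 0.0009276 = 0.0009276 hr

Final: 0.0009276 hr


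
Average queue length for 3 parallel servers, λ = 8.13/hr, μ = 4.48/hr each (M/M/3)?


a = λ/μ = 1.8147; ρ = a/3 = 0.6049
P₀ = 0.143216
Lq = P₀·a^c·ρ / (c!·(1−ρ)²) = 0.143216·5.97637·0.6049/(6·0.15610)
= 0.55281

Final: 0.55281


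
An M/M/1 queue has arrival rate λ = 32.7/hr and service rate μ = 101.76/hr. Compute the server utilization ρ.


ρ = λ/μ = 32.7/101.76 = 0.3213

Final: 0.3213


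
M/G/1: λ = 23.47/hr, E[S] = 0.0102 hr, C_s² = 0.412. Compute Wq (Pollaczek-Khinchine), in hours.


ρ = λ·E[S] = 23.47·0.0102 = 0.2394
E[S²] = E[S]²(1+C_s²) = 0.0102²·(1+0.412) = 0.0001469
Wq = λ·E[S²]/(2(1−ρ)) = 23.47·0.0001469/(2·0.7606) = 0.002267 hr

Final: 0.002267 hr


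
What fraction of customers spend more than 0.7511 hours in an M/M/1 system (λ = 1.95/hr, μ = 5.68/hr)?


W ~ Exponential(μ−λ) for M/M/1.
μ − λ = 5.68 − 1.95 = 3.7300
P(W > t) = e^{−(μ−λ)t} = e^{−2.8016} = 0.060713

Final: 0.060713


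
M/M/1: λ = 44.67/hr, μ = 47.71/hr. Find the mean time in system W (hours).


W = 1/(μ−λ) = 1/(47.71 − 44.67) = 1/3.04 = 0.3289 hr

Final: 0.3289 hr


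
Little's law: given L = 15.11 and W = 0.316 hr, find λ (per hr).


λ = L/W = 15.11/0.316 = 47.8165 /hr

Final: 47.8165 /hr


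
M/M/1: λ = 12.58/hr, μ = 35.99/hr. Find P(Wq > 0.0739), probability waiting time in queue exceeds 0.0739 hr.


ρ = 12.58/35.99 = 0.3495
P(Wq > t) = ρ·e^{−(μ−λ)t} = 0.3495·e^{−1.7300}
= 0.3495·0.177285 = 0.061968

Final: 0.061968


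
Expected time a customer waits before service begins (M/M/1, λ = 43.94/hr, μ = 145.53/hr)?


ρ = 43.94/145.53 = 0.3019
Wq = ρ/(μ−λ) = 0.3019/(145.53 − 43.94) = 0.3019/101.59 = 0.002972 hr

Final: 0.002972 hr


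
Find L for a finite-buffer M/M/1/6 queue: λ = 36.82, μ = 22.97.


ρ = 36.82/22.97 = 1.6030
L = ρ[1 − (K+1)ρ^K + Kρ^(K+1)] / [(1−ρ)(1−ρ^(K+1))]
Numerator: 1.6030·(1 − 7·16.964331 + 6·27.193150) = 72.788164
Denominator: (-0.6030)·(-26.193150) = 15.793432
L = 72.788164/15.793432 = 4.6088

Final: 4.6088


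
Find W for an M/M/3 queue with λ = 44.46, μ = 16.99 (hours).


a = 2.6168; ρ = 0.8723; P₀ = 0.032868
Lq = P₀·a^c·ρ/(c!(1−ρ)²) = 5.24902
Wq = Lq/λ = 5.24902/44.46 = 0.11806 hr
W = Wq + 1/μ = 0.11806 + 0.05886 = 0.17692 hr

Final: 0.17692 hr


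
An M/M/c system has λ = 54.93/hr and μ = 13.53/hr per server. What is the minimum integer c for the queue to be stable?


Stability requires cμ > λ ⇔ c > λ/μ.
λ/μ = 54.93/13.53 = 4.0599
Minimum integer c = ⌊4.0599⌋ + 1 = 5
Check: 5·13.53 = 67.65 > 54.93, while 4·13.53 = 54.12 ≤ 54.93

Final: 5 servers


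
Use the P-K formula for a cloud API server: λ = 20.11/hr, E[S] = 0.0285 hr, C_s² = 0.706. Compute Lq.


ρ = λ·E[S] = 20.11·0.0285 = 0.5731
Lq = ρ²(1+C_s²)/(2(1−ρ)) = 0.3285·(1+0.706)/(2·0.4269)
= 0.3285·1.7060/0.8537 = 0.65641

Final: 0.65641


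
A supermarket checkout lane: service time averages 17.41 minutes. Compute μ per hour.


μ = 1/(service time) in consistent units.
1 hour = 60 min, so μ = 60/17.41 = 3.4463 per hour

Final: 3.4463 /hr


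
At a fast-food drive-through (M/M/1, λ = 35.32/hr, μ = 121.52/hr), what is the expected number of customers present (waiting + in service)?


ρ = λ/μ = 35.32/121.52 = 0.2907
L = ρ/(1−ρ) = 0.2907/(1 − 0.2907) = 0.2907/0.7093 = 0.4097

Final: 0.4097


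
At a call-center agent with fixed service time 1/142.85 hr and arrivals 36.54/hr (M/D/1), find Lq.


ρ = 36.54/142.85 = 0.2558
M/D/1: Lq = ρ²/(2(1−ρ)) = 0.06543/(2·0.7442) = 0.04396

Final: 0.04396


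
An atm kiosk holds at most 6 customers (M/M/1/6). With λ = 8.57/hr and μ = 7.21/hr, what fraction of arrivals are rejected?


ρ = λ/μ = 8.57/7.21 = 1.1886
P_K = (1−ρ)ρ^K/(1−ρ^(K+1)) = (-0.1886·2.820157)/(1 − 3.352115)
= -0.531958/-2.352115 = 0.226161

Final: 0.226161


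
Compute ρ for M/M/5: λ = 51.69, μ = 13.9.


ρ = λ/(cμ) = 51.69/(5·13.9) = 51.69/69.50 = 0.7437

Final: 0.7437


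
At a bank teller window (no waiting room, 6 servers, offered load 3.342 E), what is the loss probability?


B(c,a) = (a^c/c!) / Σ_{k=0}^{c} a^k/k!
a^6/6! = 1.935112
Σ terms (k=0..6): 1.00000 + 3.34200 + 5.58448 + 6.22111 + 5.19774 + 3.47417 + 1.93511 = 26.754616
B = 1.935112/26.754616 = 0.072328

Final: 0.072328


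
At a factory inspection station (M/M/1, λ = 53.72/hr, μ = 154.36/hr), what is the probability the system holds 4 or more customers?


ρ = 53.72/154.36 = 0.3480
P(N ≥ n) = ρ^n = 0.3480^4 = 0.014669

Final: 0.014669


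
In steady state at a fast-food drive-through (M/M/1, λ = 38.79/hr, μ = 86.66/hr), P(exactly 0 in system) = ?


ρ = 38.79/86.66 = 0.4476
P_n = (1−ρ)·ρ^n = (1 − 0.4476)·0.4476^0 = 0.5524·1.000000 = 0.552389

Final: 0.552389


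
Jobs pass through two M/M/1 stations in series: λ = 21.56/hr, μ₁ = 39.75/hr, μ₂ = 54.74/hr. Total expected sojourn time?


Each node sees arrival rate λ = 21.56/hr (tandem ⇒ throughput preserved).
W₁ = 1/(μ₁−λ) = 1/(39.75−21.56) = 0.05498 hr
W₂ = 1/(μ₂−λ) = 1/(54.74−21.56) = 0.03014 hr
W_total = W₁ + W₂ = 0.05498 + 0.03014 = 0.08511 hr

Final: 0.08511 hr


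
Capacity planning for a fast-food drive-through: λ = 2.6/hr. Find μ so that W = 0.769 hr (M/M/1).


W = 1/(μ−λ) ⇒ μ − λ = 1/W = 1/0.769 = 1.3004
μ = λ + 1/W = 2.6 + 1.3004 = 3.9004 per hr

Final: 3.9004 /hr


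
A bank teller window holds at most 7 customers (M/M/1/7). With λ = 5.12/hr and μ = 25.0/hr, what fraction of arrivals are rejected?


ρ = λ/μ = 5.12/25.0 = 0.2048
P_K = (1−ρ)ρ^K/(1−ρ^(K+1)) = (0.7952·0.00001511)/(1 − 0.000003095)
= 0.00001202/0.999997 = 0.00001202

Final: 0.00001202


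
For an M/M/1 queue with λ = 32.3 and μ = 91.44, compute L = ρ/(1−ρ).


ρ = λ/μ = 32.3/91.44 = 0.3532
L = ρ/(1−ρ) = 0.3532/(1 − 0.3532) = 0.3532/0.6468 = 0.5462

Final: 0.5462


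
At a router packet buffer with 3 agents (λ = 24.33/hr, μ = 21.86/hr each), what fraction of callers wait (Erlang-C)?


a = λ/μ = 1.1130; ρ = a/3 = 0.3710
P₀ = 0.322822 (from M/M/c formula)
C(c,a) = [a^c/(c!(1−ρ))]·P₀ = [1.37872/(6·0.6290)]·0.322822
= 0.36532·0.322822 = 0.117933

Final: 0.117933


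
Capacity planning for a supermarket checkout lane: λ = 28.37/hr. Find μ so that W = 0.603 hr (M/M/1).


W = 1/(μ−λ) ⇒ μ − λ = 1/W = 1/0.603 = 1.6584
μ = λ + 1/W = 28.37 + 1.6584 = 30.0284 per hr

Final: 30.0284 /hr


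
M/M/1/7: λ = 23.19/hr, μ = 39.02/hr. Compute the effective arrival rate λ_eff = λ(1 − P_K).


ρ = 0.5943; P_K = (1−ρ)ρ^7/(1−ρ^8) = 0.010792
λ_eff = λ(1 − P_K) = 23.19·(1 − 0.010792) = 23.19·0.989208 = 22.9397 /hr

Final: 22.9397 /hr


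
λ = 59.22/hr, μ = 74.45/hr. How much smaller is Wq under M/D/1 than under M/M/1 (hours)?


ρ = 59.22/74.45 = 0.7954
Wq(M/M/1) = ρ/(μ−λ) = 0.7954/15.23 = 0.05223 hr
Wq(M/D/1) = ρ/(2(μ−λ)) = 0.02611 hr
Savings = 0.05223 − 0.02611 = 0.02611 hr

Final: 0.02611 hr


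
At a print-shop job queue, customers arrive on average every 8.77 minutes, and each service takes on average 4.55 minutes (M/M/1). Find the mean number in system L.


λ = 60/8.77 = 6.8415 /hr
μ = 60/4.55 = 13.1868 /hr
ρ = λ/μ = 6.8415/13.1868 = 0.5188
L = ρ/(1−ρ) = 0.5188/0.4812 = 1.0782

Final: 1.0782


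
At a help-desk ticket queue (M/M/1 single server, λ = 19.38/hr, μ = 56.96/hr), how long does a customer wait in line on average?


ρ = 19.38/56.96 = 0.3402
Wq = ρ/(μ−λ) = 0.3402/(56.96 − 19.38) = 0.3402/37.58 = 0.009054 hr

Final: 0.009054 hr


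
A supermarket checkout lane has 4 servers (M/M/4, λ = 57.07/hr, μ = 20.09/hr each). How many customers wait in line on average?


a = λ/μ = 2.8407; ρ = a/4 = 0.7102
P₀ = 0.047487
Lq = P₀·a^c·ρ / (c!·(1−ρ)²) = 0.047487·65.11960·0.7102/(24·0.08400)
= 1.08940

Final: 1.08940


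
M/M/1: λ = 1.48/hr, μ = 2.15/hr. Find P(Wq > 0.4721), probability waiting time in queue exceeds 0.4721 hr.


ρ = 1.48/2.15 = 0.6884
P(Wq > t) = ρ·e^{−(μ−λ)t} = 0.6884·e^{−0.3163}
= 0.6884·0.728836 = 0.501710

Final: 0.501710


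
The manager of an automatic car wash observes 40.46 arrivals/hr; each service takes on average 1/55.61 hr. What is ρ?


ρ = λ/μ = 40.46/55.61 = 0.7276

Final: 0.7276


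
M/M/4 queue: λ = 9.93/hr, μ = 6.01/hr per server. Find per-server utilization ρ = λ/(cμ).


ρ = λ/(cμ) = 9.93/(4·6.01) = 9.93/24.04 = 0.4131

Final: 0.4131


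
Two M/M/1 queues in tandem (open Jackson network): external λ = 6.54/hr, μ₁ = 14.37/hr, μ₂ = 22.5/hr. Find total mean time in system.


Each node sees arrival rate λ = 6.54/hr (tandem ⇒ throughput preserved).
W₁ = 1/(μ₁−λ) = 1/(14.37−6.54) = 0.12771 hr
W₂ = 1/(μ₂−λ) = 1/(22.5−6.54) = 0.06266 hr
W_total = W₁ + W₂ = 0.12771 + 0.06266 = 0.19037 hr

Final: 0.19037 hr


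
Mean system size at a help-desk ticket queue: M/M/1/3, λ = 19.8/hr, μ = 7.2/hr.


ρ = 19.8/7.2 = 2.7500
L = ρ[1 − (K+1)ρ^K + Kρ^(K+1)] / [(1−ρ)(1−ρ^(K+1))]
Numerator: 2.7500·(1 − 4·20.796875 + 3·57.191406) = 245.813477
Denominator: (-1.7500)·(-56.191406) = 98.334961
L = 245.813477/98.334961 = 2.4998

Final: 2.4998


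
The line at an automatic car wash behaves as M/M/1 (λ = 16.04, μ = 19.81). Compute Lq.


ρ = 16.04/19.81 = 0.8097
Lq = ρ²/(1−ρ) = 0.6556/0.1903 = 3.4449

Final: 3.4449


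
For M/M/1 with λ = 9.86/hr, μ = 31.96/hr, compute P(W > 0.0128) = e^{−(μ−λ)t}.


W ~ Exponential(μ−λ) for M/M/1.
μ − λ = 31.96 − 9.86 = 22.1000
P(W > t) = e^{−(μ−λ)t} = e^{−0.2829} = 0.753610

Final: 0.753610


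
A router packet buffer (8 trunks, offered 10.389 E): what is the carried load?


B(8,10.389) = 0.356162 (Erlang-B)
Carried load = a(1 − B) = 10.389·(1 − 0.356162) = 10.389·0.643838 = 6.6888 E

Final: 6.6888 Erlangs


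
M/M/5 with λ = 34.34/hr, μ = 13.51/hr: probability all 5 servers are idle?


a = λ/μ = 34.34/13.51 = 2.5418; ρ = a/c = 0.5084
Σ_{k=0}^{4} a^k/k! (terms k=0..4) = 1.00000 + 2.54182 + 3.23043 + 2.73706 + 1.73928 = 11.24858
Tail: a^5/(5!(1−ρ)) = 106.10228/(120·0.4916) = 1.79846
P₀ = 1/(11.24858 + 1.79846) = 1/13.04704 = 0.076646

Final: 0.076646


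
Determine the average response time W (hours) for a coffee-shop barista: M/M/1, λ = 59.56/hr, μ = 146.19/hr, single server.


W = 1/(μ−λ) = 1/(146.19 − 59.56) = 1/86.63 = 0.01154 hr

Final: 0.01154 hr


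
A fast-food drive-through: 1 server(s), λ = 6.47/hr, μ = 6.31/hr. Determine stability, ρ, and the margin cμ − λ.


Total capacity cμ = 1·6.31 = 6.31/hr
ρ = λ/(cμ) = 6.47/6.31 = 1.0254
Stable ⇔ ρ < 1: NO
Spare capacity = cμ − λ = 6.31 − 6.47 = -0.16/hr

Final: ρ = 1.0254; unstable; margin = -0.16/hr


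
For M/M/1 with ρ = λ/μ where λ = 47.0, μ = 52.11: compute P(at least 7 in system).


ρ = 47.0/52.11 = 0.9019
P(N ≥ n) = ρ^n = 0.9019^7 = 0.485554

Final: 0.485554


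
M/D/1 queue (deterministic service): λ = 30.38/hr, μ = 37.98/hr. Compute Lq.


ρ = 30.38/37.98 = 0.7999
M/D/1: Lq = ρ²/(2(1−ρ)) = 0.6398/(2·0.2001) = 1.59874

Final: 1.59874


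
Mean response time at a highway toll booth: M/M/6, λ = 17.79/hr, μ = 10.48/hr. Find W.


a = 1.6975; ρ = 0.2829; P₀ = 0.183038
Lq = P₀·a^c·ρ/(c!(1−ρ)²) = 0.003347
Wq = Lq/λ = 0.003347/17.79 = 0.0001881 hr
W = Wq + 1/μ = 0.0001881 + 0.09542 = 0.09561 hr

Final: 0.09561 hr


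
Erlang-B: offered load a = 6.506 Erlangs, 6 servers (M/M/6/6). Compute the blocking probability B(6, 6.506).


B(c,a) = (a^c/c!) / Σ_{k=0}^{c} a^k/k!
a^6/6! = 105.329945
Σ terms (k=0..6): 1.00000 + 6.50600 + 21.16402 + 45.89770 + 74.65261 + 97.13798 + 105.32994 = 351.688249
B = 105.329945/351.688249 = 0.299498

Final: 0.299498


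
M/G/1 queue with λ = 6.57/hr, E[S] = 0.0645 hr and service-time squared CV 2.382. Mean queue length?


ρ = λ·E[S] = 6.57·0.0645 = 0.4238
Lq = ρ²(1+C_s²)/(2(1−ρ)) = 0.1796·(1+2.382)/(2·0.5762)
= 0.1796·3.3820/1.1525 = 0.52698

Final: 0.52698


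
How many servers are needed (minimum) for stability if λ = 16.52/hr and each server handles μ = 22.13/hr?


Stability requires cμ > λ ⇔ c > λ/μ.
λ/μ = 16.52/22.13 = 0.7465
Minimum integer c = ⌊0.7465⌋ + 1 = 1
Check: 1·22.13 = 22.13 > 16.52, while 0·22.13 = 0.00 ≤ 16.52

Final: 1 servers


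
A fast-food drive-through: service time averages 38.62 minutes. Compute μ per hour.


μ = 1/(service time) in consistent units.
1 hour = 60 min, so μ = 60/38.62 = 1.5536 per hour

Final: 1.5536 /hr


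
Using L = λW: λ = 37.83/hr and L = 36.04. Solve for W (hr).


W = L/λ = 36.04/37.83 = 0.9527 hr

Final: 0.9527 hr


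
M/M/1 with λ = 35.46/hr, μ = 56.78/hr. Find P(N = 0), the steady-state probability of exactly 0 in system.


ρ = 35.46/56.78 = 0.6245
P_n = (1−ρ)·ρ^n = (1 − 0.6245)·0.6245^0 = 0.3755·1.000000 = 0.375484

Final: 0.375484


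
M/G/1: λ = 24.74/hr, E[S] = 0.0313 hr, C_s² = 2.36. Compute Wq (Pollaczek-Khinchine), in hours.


ρ = λ·E[S] = 24.74·0.0313 = 0.7744
E[S²] = E[S]²(1+C_s²) = 0.0313²·(1+2.36) = 0.003292
Wq = λ·E[S²]/(2(1−ρ)) = 24.74·0.003292/(2·0.2256) = 0.18046 hr

Final: 0.18046 hr


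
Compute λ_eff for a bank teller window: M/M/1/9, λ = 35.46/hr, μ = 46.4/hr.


ρ = 0.7642; P_K = (1−ρ)ρ^9/(1−ρ^10) = 0.022493
λ_eff = λ(1 − P_K) = 35.46·(1 − 0.022493) = 35.46·0.977507 = 34.6624 /hr

Final: 34.6624 /hr


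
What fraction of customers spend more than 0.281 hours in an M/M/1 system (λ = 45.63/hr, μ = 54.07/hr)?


W ~ Exponential(μ−λ) for M/M/1.
μ − λ = 54.07 − 45.63 = 8.4400
P(W > t) = e^{−(μ−λ)t} = e^{−2.3716} = 0.093328

Final: 0.093328


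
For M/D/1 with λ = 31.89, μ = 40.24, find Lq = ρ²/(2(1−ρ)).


ρ = 31.89/40.24 = 0.7925
M/D/1: Lq = ρ²/(2(1−ρ)) = 0.6280/(2·0.2075) = 1.51333

Final: 1.51333


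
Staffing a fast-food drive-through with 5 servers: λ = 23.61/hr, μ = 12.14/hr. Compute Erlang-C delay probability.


a = λ/μ = 1.9448; ρ = a/5 = 0.3890
P₀ = 0.142097 (from M/M/c formula)
C(c,a) = [a^c/(c!(1−ρ))]·P₀ = [27.82188/(120·0.6110)]·0.142097
= 0.37943·0.142097 = 0.053917

Final: 0.053917


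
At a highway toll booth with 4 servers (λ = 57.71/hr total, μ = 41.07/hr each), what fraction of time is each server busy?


ρ = λ/(cμ) = 57.71/(4·41.07) = 57.71/164.28 = 0.3513

Final: 0.3513


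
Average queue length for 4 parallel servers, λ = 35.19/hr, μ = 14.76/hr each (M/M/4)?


a = λ/μ = 2.3841; ρ = a/4 = 0.5960
P₀ = 0.084621
Lq = P₀·a^c·ρ / (c!·(1−ρ)²) = 0.084621·32.30960·0.5960/(24·0.16319)
= 0.41609

Final: 0.41609


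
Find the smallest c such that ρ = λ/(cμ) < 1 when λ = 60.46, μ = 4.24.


Stability requires cμ > λ ⇔ c > λ/μ.
λ/μ = 60.46/4.24 = 14.2594
Minimum integer c = ⌊14.2594⌋ + 1 = 15
Check: 15·4.24 = 63.60 > 60.46, while 14·4.24 = 59.36 ≤ 60.46

Final: 15 servers


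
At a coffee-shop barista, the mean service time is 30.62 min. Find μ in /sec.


μ = 1/(service time) in consistent units.
1 second = 0.0166667 min, so μ = 0.0166667/30.62 = 0.0005443 per second

Final: 0.0005443 /sec


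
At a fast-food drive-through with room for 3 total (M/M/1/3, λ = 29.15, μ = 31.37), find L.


ρ = 29.15/31.37 = 0.9292
L = ρ[1 − (K+1)ρ^K + Kρ^(K+1)] / [(1−ρ)(1−ρ^(K+1))]
Numerator: 0.9292·(1 − 4·0.802365 + 3·0.745583) = 0.025358
Denominator: (0.07077)·(0.254417) = 0.018005
L = 0.025358/0.018005 = 1.4084

Final: 1.4084


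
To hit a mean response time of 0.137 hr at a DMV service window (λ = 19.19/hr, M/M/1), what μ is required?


W = 1/(μ−λ) ⇒ μ − λ = 1/W = 1/0.137 = 7.2993
μ = λ + 1/W = 19.19 + 7.2993 = 26.4893 per hr

Final: 26.4893 /hr


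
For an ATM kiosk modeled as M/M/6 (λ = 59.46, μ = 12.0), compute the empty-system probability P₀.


a = λ/μ = 59.46/12.0 = 4.9550; ρ = a/c = 0.8258
Σ_{k=0}^{5} a^k/k! (terms k=0..5) = 1.00000 + 4.95500 + 12.27601 + 20.27588 + 25.11675 + 24.89070 = 88.51434
Tail: a^6/(6!(1−ρ)) = 14800.00809/(720·0.1742) = 118.02239
P₀ = 1/(88.51434 + 118.02239) = 1/206.53673 = 0.004842

Final: 0.004842


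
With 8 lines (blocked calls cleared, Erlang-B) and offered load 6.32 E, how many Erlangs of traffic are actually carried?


B(8,6.32) = 0.139846 (Erlang-B)
Carried load = a(1 − B) = 6.32·(1 − 0.139846) = 6.32·0.860154 = 5.4362 E

Final: 5.4362 Erlangs


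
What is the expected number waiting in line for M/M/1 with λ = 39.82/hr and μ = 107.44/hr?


ρ = 39.82/107.44 = 0.3706
Lq = ρ²/(1−ρ) = 0.1374/0.6294 = 0.2183

Final: 0.2183


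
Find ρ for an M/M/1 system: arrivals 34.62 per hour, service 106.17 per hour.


ρ = λ/μ = 34.62/106.17 = 0.3261

Final: 0.3261


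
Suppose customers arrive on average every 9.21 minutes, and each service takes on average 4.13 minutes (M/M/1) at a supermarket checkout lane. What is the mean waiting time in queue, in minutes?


λ = 60/9.21 = 6.5147 /hr
μ = 60/4.13 = 14.5278 /hr
ρ = λ/μ = 6.5147/14.5278 = 0.4484
Wq = ρ/(μ−λ) = 0.4484/(14.5278−6.5147) = 0.05596 hr
In minutes: 0.05596·60 = 3.358 min

Final: 3.358 min


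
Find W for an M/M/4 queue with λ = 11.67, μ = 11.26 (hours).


a = 1.0364; ρ = 0.2591; P₀ = 0.354118
Lq = P₀·a^c·ρ/(c!(1−ρ)²) = 0.008036
Wq = Lq/λ = 0.008036/11.67 = 0.0006886 hr
W = Wq + 1/μ = 0.0006886 + 0.08881 = 0.08950 hr

Final: 0.08950 hr


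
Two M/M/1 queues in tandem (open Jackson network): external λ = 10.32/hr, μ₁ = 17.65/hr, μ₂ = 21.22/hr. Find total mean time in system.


Each node sees arrival rate λ = 10.32/hr (tandem ⇒ throughput preserved).
W₁ = 1/(μ₁−λ) = 1/(17.65−10.32) = 0.13643 hr
W₂ = 1/(μ₂−λ) = 1/(21.22−10.32) = 0.09174 hr
W_total = W₁ + W₂ = 0.13643 + 0.09174 = 0.22817 hr

Final: 0.22817 hr


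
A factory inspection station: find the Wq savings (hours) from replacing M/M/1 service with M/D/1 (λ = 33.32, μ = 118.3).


ρ = 33.32/118.3 = 0.2817
Wq(M/M/1) = ρ/(μ−λ) = 0.2817/84.98 = 0.003314 hr
Wq(M/D/1) = ρ/(2(μ−λ)) = 0.001657 hr
Savings = 0.003314 − 0.001657 = 0.001657 hr

Final: 0.001657 hr


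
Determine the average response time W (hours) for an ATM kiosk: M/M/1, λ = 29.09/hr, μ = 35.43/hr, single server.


W = 1/(μ−λ) = 1/(35.43 − 29.09) = 1/6.34 = 0.1577 hr

Final: 0.1577 hr


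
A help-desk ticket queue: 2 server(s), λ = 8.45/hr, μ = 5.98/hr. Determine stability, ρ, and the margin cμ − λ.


Total capacity cμ = 2·5.98 = 11.96/hr
ρ = λ/(cμ) = 8.45/11.96 = 0.7065
Stable ⇔ ρ < 1: YES
Spare capacity = cμ − λ = 11.96 − 8.45 = 3.51/hr

Final: ρ = 0.7065; stable; margin = 3.51/hr


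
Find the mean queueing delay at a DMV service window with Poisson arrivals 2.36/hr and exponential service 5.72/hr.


ρ = 2.36/5.72 = 0.4126
Wq = ρ/(μ−λ) = 0.4126/(5.72 − 2.36) = 0.4126/3.36 = 0.1228 hr

Final: 0.1228 hr


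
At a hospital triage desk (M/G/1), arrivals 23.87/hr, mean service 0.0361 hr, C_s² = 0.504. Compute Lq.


ρ = λ·E[S] = 23.87·0.0361 = 0.8617
Lq = ρ²(1+C_s²)/(2(1−ρ)) = 0.7425·(1+0.504)/(2·0.1383)
= 0.7425·1.5040/0.2766 = 4.03773

Final: 4.03773


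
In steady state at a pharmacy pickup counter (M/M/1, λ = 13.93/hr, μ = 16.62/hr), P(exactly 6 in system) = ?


ρ = 13.93/16.62 = 0.8381
P_n = (1−ρ)·ρ^n = (1 − 0.8381)·0.8381^6 = 0.1619·0.346673 = 0.056110

Final: 0.056110


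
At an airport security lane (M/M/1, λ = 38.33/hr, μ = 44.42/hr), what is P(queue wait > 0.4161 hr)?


ρ = 38.33/44.42 = 0.8629
P(Wq > t) = ρ·e^{−(μ−λ)t} = 0.8629·e^{−2.5340}
= 0.8629·0.079337 = 0.068460

Final: 0.068460


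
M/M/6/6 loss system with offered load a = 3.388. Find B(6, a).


B(c,a) = (a^c/c!) / Σ_{k=0}^{c} a^k/k!
a^6/6! = 2.100525
Σ terms (k=0..6): 1.00000 + 3.38800 + 5.73927 + 6.48155 + 5.48987 + 3.71994 + 2.10053 = 27.919161
B = 2.100525/27.919161 = 0.075236

Final: 0.075236


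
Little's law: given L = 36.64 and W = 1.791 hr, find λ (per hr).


λ = L/W = 36.64/1.791 = 20.4578 /hr

Final: 20.4578 /hr


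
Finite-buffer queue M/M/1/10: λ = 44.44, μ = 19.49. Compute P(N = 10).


ρ = λ/μ = 44.44/19.49 = 2.2801
P_K = (1−ρ)ρ^K/(1−ρ^(K+1)) = (-1.2801·3798.587297)/(1 − 8661.324754)
= -4862.737458/-8660.324754 = 0.561496

Final: 0.561496


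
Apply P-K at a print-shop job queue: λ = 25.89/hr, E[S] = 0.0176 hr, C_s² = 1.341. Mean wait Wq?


ρ = λ·E[S] = 25.89·0.0176 = 0.4557
E[S²] = E[S]²(1+C_s²) = 0.0176²·(1+1.341) = 0.0007251
Wq = λ·E[S²]/(2(1−ρ)) = 25.89·0.0007251/(2·0.5443) = 0.01724 hr

Final: 0.01724 hr


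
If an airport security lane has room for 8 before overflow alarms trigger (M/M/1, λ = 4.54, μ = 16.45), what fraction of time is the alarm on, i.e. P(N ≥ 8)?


ρ = 4.54/16.45 = 0.2760
P(N ≥ n) = ρ^n = 0.2760^8 = 0.00003366

Final: 0.00003366


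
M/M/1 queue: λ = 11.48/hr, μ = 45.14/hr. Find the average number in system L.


ρ = λ/μ = 11.48/45.14 = 0.2543
L = ρ/(1−ρ) = 0.2543/(1 − 0.2543) = 0.2543/0.7457 = 0.3411

Final: 0.3411


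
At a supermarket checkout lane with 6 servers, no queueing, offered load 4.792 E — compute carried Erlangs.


B(6,4.792) = 0.176176 (Erlang-B)
Carried load = a(1 − B) = 4.792·(1 − 0.176176) = 4.792·0.823824 = 3.9478 E

Final: 3.9478 Erlangs


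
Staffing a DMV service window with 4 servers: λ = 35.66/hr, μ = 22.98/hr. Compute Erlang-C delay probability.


a = λ/μ = 1.5518; ρ = a/4 = 0.3879
P₀ = 0.209497 (from M/M/c formula)
C(c,a) = [a^c/(c!(1−ρ))]·P₀ = [5.79863/(24·0.6121)]·0.209497
= 0.39475·0.209497 = 0.082699

Final: 0.082699


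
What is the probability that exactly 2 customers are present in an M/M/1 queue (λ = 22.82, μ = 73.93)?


ρ = 22.82/73.93 = 0.3087
P_n = (1−ρ)·ρ^n = (1 − 0.3087)·0.3087^2 = 0.6913·0.095277 = 0.065868

Final: 0.065868


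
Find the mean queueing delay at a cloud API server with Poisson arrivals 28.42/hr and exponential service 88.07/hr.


ρ = 28.42/88.07 = 0.3227
Wq = ρ/(μ−λ) = 0.3227/(88.07 − 28.42) = 0.3227/59.65 = 0.005410 hr

Final: 0.005410 hr


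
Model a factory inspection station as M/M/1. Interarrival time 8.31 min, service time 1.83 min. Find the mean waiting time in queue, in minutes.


λ = 60/8.31 = 7.2202 /hr
μ = 60/1.83 = 32.7869 /hr
ρ = λ/μ = 7.2202/32.7869 = 0.2202
Wq = ρ/(μ−λ) = 0.2202/(32.7869−7.2202) = 0.008613 hr
In minutes: 0.008613·60 = 0.5168 min

Final: 0.5168 min


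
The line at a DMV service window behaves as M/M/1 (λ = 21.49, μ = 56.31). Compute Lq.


ρ = 21.49/56.31 = 0.3816
Lq = ρ²/(1−ρ) = 0.1456/0.6184 = 0.2355

Final: 0.2355


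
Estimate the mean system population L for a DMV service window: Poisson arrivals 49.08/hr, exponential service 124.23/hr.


ρ = λ/μ = 49.08/124.23 = 0.3951
L = ρ/(1−ρ) = 0.3951/(1 − 0.3951) = 0.3951/0.6049 = 0.6531

Final: 0.6531


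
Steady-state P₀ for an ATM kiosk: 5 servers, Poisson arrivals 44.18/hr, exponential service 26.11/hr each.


a = λ/μ = 44.18/26.11 = 1.6921; ρ = a/c = 0.3384
Σ_{k=0}^{4} a^k/k! (terms k=0..4) = 1.00000 + 1.69207 + 1.43155 + 0.80743 + 0.34156 = 5.27261
Tail: a^5/(5!(1−ρ)) = 13.87057/(120·0.6616) = 0.17471
P₀ = 1/(5.27261 + 0.17471) = 1/5.44733 = 0.183576

Final: 0.183576


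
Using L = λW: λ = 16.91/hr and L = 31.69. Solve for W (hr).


W = L/λ = 31.69/16.91 = 1.8740 hr

Final: 1.8740 hr


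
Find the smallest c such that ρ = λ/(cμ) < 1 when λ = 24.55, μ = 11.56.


Stability requires cμ > λ ⇔ c > λ/μ.
λ/μ = 24.55/11.56 = 2.1237
Minimum integer c = ⌊2.1237⌋ + 1 = 3
Check: 3·11.56 = 34.68 > 24.55, while 2·11.56 = 23.12 ≤ 24.55

Final: 3 servers


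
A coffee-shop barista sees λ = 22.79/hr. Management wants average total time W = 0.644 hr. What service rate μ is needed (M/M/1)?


W = 1/(μ−λ) ⇒ μ − λ = 1/W = 1/0.644 = 1.5528
μ = λ + 1/W = 22.79 + 1.5528 = 24.3428 per hr

Final: 24.3428 /hr


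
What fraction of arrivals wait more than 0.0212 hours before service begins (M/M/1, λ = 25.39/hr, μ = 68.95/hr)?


ρ = 25.39/68.95 = 0.3682
P(Wq > t) = ρ·e^{−(μ−λ)t} = 0.3682·e^{−0.9235}
= 0.3682·0.397138 = 0.146241

Final: 0.146241


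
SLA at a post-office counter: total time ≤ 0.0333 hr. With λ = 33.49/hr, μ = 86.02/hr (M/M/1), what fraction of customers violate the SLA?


W ~ Exponential(μ−λ) for M/M/1.
μ − λ = 86.02 − 33.49 = 52.5300
P(W > t) = e^{−(μ−λ)t} = e^{−1.7492} = 0.173904

Final: 0.173904


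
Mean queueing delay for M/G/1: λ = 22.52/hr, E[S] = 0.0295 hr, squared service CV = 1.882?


ρ = λ·E[S] = 22.52·0.0295 = 0.6643
E[S²] = E[S]²(1+C_s²) = 0.0295²·(1+1.882) = 0.002508
Wq = λ·E[S²]/(2(1−ρ)) = 22.52·0.002508/(2·0.3357) = 0.08414 hr

Final: 0.08414 hr


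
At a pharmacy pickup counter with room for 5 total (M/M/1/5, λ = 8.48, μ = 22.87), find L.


ρ = 8.48/22.87 = 0.3708
L = ρ[1 − (K+1)ρ^K + Kρ^(K+1)] / [(1−ρ)(1−ρ^(K+1))]
Numerator: 0.3708·(1 − 6·0.007009 + 5·0.002599) = 0.360017
Denominator: (0.6292)·(0.997401) = 0.627573
L = 0.360017/0.627573 = 0.5737

Final: 0.5737


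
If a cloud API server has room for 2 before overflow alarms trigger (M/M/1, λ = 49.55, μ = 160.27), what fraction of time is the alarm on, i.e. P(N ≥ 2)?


ρ = 49.55/160.27 = 0.3092
P(N ≥ n) = ρ^n = 0.3092^2 = 0.095583

Final: 0.095583


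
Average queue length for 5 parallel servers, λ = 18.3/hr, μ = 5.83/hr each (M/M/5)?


a = λ/μ = 3.1389; ρ = a/5 = 0.6278
P₀ = 0.039861
Lq = P₀·a^c·ρ / (c!·(1−ρ)²) = 0.039861·304.72822·0.6278/(120·0.13854)
= 0.45867

Final: 0.45867


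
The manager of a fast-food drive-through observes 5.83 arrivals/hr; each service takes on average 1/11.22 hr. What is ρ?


ρ = λ/μ = 5.83/11.22 = 0.5196

Final: 0.5196


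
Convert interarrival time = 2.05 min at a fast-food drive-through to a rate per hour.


λ = 1/(interarrival time) in consistent units.
1 hour = 60 min, so λ = 60/2.05 = 29.2683 per hour

Final: 29.2683 /hr


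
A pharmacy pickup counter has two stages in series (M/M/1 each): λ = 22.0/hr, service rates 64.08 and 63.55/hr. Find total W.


Each node sees arrival rate λ = 22.0/hr (tandem ⇒ throughput preserved).
W₁ = 1/(μ₁−λ) = 1/(64.08−22.0) = 0.02376 hr
W₂ = 1/(μ₂−λ) = 1/(63.55−22.0) = 0.02407 hr
W_total = W₁ + W₂ = 0.02376 + 0.02407 = 0.04783 hr

Final: 0.04783 hr


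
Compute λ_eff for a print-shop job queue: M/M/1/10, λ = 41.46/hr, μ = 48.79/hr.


ρ = 0.8498; P_K = (1−ρ)ρ^10/(1−ρ^11) = 0.035402
λ_eff = λ(1 − P_K) = 41.46·(1 − 0.035402) = 41.46·0.964598 = 39.9922 /hr

Final: 39.9922 /hr


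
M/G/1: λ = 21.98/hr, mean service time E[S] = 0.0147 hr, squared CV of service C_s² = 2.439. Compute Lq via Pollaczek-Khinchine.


ρ = λ·E[S] = 21.98·0.0147 = 0.3231
Lq = ρ²(1+C_s²)/(2(1−ρ)) = 0.1044·(1+2.439)/(2·0.6769)
= 0.1044·3.4390/1.3538 = 0.26520

Final: 0.26520


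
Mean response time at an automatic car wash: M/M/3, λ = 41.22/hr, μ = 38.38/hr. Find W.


a = 1.0740; ρ = 0.3580; P₀ = 0.336436
Lq = P₀·a^c·ρ/(c!(1−ρ)²) = 0.06034
Wq = Lq/λ = 0.06034/41.22 = 0.001464 hr
W = Wq + 1/μ = 0.001464 + 0.02606 = 0.02752 hr

Final: 0.02752 hr


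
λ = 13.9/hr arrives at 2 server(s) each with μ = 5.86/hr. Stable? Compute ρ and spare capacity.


Total capacity cμ = 2·5.86 = 11.72/hr
ρ = λ/(cμ) = 13.9/11.72 = 1.1860
Stable ⇔ ρ < 1: NO
Spare capacity = cμ − λ = 11.72 − 13.9 = -2.18/hr

Final: ρ = 1.1860; unstable; margin = -2.18/hr


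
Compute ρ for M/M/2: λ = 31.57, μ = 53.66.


ρ = λ/(cμ) = 31.57/(2·53.66) = 31.57/107.32 = 0.2942

Final: 0.2942


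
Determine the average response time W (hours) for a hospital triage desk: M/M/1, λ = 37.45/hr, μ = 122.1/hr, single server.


W = 1/(μ−λ) = 1/(122.1 − 37.45) = 1/84.65 = 0.01181 hr

Final: 0.01181 hr


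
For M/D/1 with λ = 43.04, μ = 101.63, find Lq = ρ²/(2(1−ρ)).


ρ = 43.04/101.63 = 0.4235
M/D/1: Lq = ρ²/(2(1−ρ)) = 0.1793/(2·0.5765) = 0.15555

Final: 0.15555


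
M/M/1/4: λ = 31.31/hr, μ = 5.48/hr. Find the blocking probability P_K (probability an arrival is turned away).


ρ = λ/μ = 31.31/5.48 = 5.7135
P_K = (1−ρ)ρ^K/(1−ρ^(K+1)) = (-4.7135·1065.638829)/(1 − 6088.531337)
= -5022.892509/-6087.531337 = 0.825112

Final: 0.825112


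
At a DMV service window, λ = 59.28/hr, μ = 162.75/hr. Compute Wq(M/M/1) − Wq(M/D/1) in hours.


ρ = 59.28/162.75 = 0.3642
Wq(M/M/1) = ρ/(μ−λ) = 0.3642/103.47 = 0.003520 hr
Wq(M/D/1) = ρ/(2(μ−λ)) = 0.001760 hr
Savings = 0.003520 − 0.001760 = 0.001760 hr

Final: 0.001760 hr


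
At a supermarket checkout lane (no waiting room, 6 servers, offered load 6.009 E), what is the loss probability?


B(c,a) = (a^c/c!) / Σ_{k=0}^{c} a^k/k!
a^6/6! = 65.385391
Σ terms (k=0..6): 1.00000 + 6.00900 + 18.05404 + 36.16224 + 54.32473 + 65.28746 + 65.38539 = 246.222865
B = 65.385391/246.222865 = 0.265554

Final: 0.265554


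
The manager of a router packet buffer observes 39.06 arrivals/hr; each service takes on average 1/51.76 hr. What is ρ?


ρ = λ/μ = 39.06/51.76 = 0.7546

Final: 0.7546


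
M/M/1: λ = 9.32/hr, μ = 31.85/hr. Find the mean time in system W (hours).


W = 1/(μ−λ) = 1/(31.85 − 9.32) = 1/22.53 = 0.04439 hr

Final: 0.04439 hr


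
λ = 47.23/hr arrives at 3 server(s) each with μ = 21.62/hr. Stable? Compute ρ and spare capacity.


Total capacity cμ = 3·21.62 = 64.86/hr
ρ = λ/(cμ) = 47.23/64.86 = 0.7282
Stable ⇔ ρ < 1: YES
Spare capacity = cμ − λ = 64.86 − 47.23 = 17.63/hr

Final: ρ = 0.7282; stable; margin = 17.63/hr


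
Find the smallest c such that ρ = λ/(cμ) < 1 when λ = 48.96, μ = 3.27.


Stability requires cμ > λ ⇔ c > λ/μ.
λ/μ = 48.96/3.27 = 14.9725
Minimum integer c = ⌊14.9725⌋ + 1 = 15
Check: 15·3.27 = 49.05 > 48.96, while 14·3.27 = 45.78 ≤ 48.96

Final: 15 servers


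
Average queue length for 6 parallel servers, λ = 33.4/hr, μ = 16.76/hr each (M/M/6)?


a = λ/μ = 1.9928; ρ = a/6 = 0.3321
P₀ = 0.136111
Lq = P₀·a^c·ρ / (c!·(1−ρ)²) = 0.136111·62.63754·0.3321/(720·0.44604)
= 0.008817

Final: 0.008817


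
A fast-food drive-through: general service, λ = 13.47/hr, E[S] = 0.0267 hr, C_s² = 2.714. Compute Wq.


ρ = λ·E[S] = 13.47·0.0267 = 0.3596
E[S²] = E[S]²(1+C_s²) = 0.0267²·(1+2.714) = 0.002648
Wq = λ·E[S²]/(2(1−ρ)) = 13.47·0.002648/(2·0.6404) = 0.02785 hr

Final: 0.02785 hr


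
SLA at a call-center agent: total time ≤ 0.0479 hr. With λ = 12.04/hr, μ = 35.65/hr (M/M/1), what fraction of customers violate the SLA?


W ~ Exponential(μ−λ) for M/M/1.
μ − λ = 35.65 − 12.04 = 23.6100
P(W > t) = e^{−(μ−λ)t} = e^{−1.1309} = 0.322737

Final: 0.322737


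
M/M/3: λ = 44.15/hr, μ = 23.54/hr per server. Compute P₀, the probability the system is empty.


a = λ/μ = 44.15/23.54 = 1.8755; ρ = a/c = 0.6252
Σ_{k=0}^{2} a^k/k! (terms k=0..2) = 1.00000 + 1.87553 + 1.75881 = 4.63434
Tail: a^3/(3!(1−ρ)) = 6.59740/(6·0.3748) = 2.93356
P₀ = 1/(4.63434 + 2.93356) = 1/7.56790 = 0.132137

Final: 0.132137


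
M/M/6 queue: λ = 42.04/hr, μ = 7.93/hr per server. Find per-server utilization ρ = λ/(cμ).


ρ = λ/(cμ) = 42.04/(6·7.93) = 42.04/47.58 = 0.8836

Final: 0.8836


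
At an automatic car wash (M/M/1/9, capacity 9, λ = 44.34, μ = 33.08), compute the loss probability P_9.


ρ = λ/μ = 44.34/33.08 = 1.3404
P_K = (1−ρ)ρ^K/(1−ρ^(K+1)) = (-0.3404·13.965989)/(1 − 18.719829)
= -4.753840/-17.719829 = 0.268278

Final: 0.268278


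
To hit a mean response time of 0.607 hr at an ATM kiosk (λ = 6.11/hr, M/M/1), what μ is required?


W = 1/(μ−λ) ⇒ μ − λ = 1/W = 1/0.607 = 1.6474
μ = λ + 1/W = 6.11 + 1.6474 = 7.7574 per hr

Final: 7.7574 /hr


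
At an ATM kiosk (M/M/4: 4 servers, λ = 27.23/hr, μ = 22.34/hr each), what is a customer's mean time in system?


a = 1.2189; ρ = 0.3047; P₀ = 0.294479
Lq = P₀·a^c·ρ/(c!(1−ρ)²) = 0.01707
Wq = Lq/λ = 0.01707/27.23 = 0.0006270 hr
W = Wq + 1/μ = 0.0006270 + 0.04476 = 0.04539 hr

Final: 0.04539 hr


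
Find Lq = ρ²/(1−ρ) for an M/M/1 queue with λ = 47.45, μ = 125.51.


ρ = 47.45/125.51 = 0.3781
Lq = ρ²/(1−ρ) = 0.1429/0.6219 = 0.2298

Final: 0.2298


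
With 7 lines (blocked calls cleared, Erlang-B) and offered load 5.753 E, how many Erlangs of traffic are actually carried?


B(7,5.753) = 0.168960 (Erlang-B)
Carried load = a(1 − B) = 5.753·(1 − 0.168960) = 5.753·0.831040 = 4.7810 E

Final: 4.7810 Erlangs


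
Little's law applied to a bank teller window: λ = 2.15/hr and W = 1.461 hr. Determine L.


L = λW = 2.15·1.461 = 3.1412

Final: 3.1412


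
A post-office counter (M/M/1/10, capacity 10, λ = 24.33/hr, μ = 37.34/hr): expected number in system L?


ρ = 24.33/37.34 = 0.6516
L = ρ[1 − (K+1)ρ^K + Kρ^(K+1)] / [(1−ρ)(1−ρ^(K+1))]
Numerator: 0.6516·(1 − 11·0.013794 + 10·0.008988) = 0.611278
Denominator: (0.3484)·(0.991012) = 0.345288
L = 0.611278/0.345288 = 1.7703

Final: 1.7703


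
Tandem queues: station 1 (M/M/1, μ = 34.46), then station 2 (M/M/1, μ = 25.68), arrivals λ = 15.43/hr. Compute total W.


Each node sees arrival rate λ = 15.43/hr (tandem ⇒ throughput preserved).
W₁ = 1/(μ₁−λ) = 1/(34.46−15.43) = 0.05255 hr
W₂ = 1/(μ₂−λ) = 1/(25.68−15.43) = 0.09756 hr
W_total = W₁ + W₂ = 0.05255 + 0.09756 = 0.15011 hr

Final: 0.15011 hr


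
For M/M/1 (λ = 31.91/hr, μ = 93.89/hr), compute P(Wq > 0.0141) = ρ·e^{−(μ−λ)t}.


ρ = 31.91/93.89 = 0.3399
P(Wq > t) = ρ·e^{−(μ−λ)t} = 0.3399·e^{−0.8739}
= 0.3399·0.417313 = 0.141831

Final: 0.141831


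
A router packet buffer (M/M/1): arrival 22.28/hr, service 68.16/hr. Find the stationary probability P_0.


ρ = 22.28/68.16 = 0.3269
P_n = (1−ρ)·ρ^n = (1 − 0.3269)·0.3269^0 = 0.6731·1.000000 = 0.673122

Final: 0.673122


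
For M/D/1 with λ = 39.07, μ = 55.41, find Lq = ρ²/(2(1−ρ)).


ρ = 39.07/55.41 = 0.7051
M/D/1: Lq = ρ²/(2(1−ρ)) = 0.4972/(2·0.2949) = 0.84298

Final: 0.84298


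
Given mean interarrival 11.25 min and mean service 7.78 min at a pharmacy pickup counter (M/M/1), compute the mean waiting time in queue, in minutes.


λ = 60/11.25 = 5.3333 /hr
μ = 60/7.78 = 7.7121 /hr
ρ = λ/μ = 5.3333/7.7121 = 0.6916
Wq = ρ/(μ−λ) = 0.6916/(7.7121−5.3333) = 0.29072 hr
In minutes: 0.29072·60 = 17.443 min

Final: 17.443 min


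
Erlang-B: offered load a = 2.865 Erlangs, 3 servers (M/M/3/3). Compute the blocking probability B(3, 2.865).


B(c,a) = (a^c/c!) / Σ_{k=0}^{c} a^k/k!
a^3/3! = 3.919427
Σ terms (k=0..3): 1.00000 + 2.86500 + 4.10411 + 3.91943 = 11.888540
B = 3.919427/11.888540 = 0.329681

Final: 0.329681


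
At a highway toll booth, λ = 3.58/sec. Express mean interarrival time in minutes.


Mean interarrival time = 1/λ = 1/3.58 second = 0.27933 second
In minutes: 0.27933 × 0.0166667 = 0.004655 min

Final: 0.004655 min


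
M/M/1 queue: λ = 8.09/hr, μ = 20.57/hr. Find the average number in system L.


ρ = λ/μ = 8.09/20.57 = 0.3933
L = ρ/(1−ρ) = 0.3933/(1 − 0.3933) = 0.3933/0.6067 = 0.6482

Final: 0.6482


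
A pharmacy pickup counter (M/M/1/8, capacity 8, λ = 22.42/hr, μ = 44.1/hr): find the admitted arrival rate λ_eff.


ρ = 0.5084; P_K = (1−ρ)ρ^8/(1−ρ^9) = 0.002199
λ_eff = λ(1 − P_K) = 22.42·(1 − 0.002199) = 22.42·0.997801 = 22.3707 /hr

Final: 22.3707 /hr


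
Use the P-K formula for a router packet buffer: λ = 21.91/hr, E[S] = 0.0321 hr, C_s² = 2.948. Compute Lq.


ρ = λ·E[S] = 21.91·0.0321 = 0.7033
Lq = ρ²(1+C_s²)/(2(1−ρ)) = 0.4946·(1+2.948)/(2·0.2967)
= 0.4946·3.9480/0.5934 = 3.29110

Final: 3.29110


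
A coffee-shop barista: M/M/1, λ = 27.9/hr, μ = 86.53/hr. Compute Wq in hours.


ρ = 27.9/86.53 = 0.3224
Wq = ρ/(μ−λ) = 0.3224/(86.53 − 27.9) = 0.3224/58.63 = 0.005499 hr

Final: 0.005499 hr


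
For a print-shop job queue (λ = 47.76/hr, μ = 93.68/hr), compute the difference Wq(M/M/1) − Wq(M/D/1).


ρ = 47.76/93.68 = 0.5098
Wq(M/M/1) = ρ/(μ−λ) = 0.5098/45.92 = 0.01110 hr
Wq(M/D/1) = ρ/(2(μ−λ)) = 0.005551 hr
Savings = 0.01110 − 0.005551 = 0.005551 hr

Final: 0.005551 hr
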